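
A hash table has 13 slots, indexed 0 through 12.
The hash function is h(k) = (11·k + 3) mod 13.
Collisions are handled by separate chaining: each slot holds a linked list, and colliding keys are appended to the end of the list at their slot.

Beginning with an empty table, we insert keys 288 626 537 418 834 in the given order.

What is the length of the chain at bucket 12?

4

288 -> bucket 12
626 -> bucket 12 (collision)
537 -> bucket 8
418 -> bucket 12 (collision)
834 -> bucket 12 (collision)
Final buckets:
0: _
1: _
2: _
3: _
4: _
5: _
6: _
7: _
8: 537
9: _
10: _
11: _
12: 288 -> 626 -> 418 -> 834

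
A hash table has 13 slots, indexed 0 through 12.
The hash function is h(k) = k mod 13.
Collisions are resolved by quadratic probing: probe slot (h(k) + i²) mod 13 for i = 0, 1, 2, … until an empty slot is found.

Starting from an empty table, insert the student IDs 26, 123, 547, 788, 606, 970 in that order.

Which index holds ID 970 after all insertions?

12

26: h=0 -> slot 0
123: h=6 -> slot 6
547: h=1 -> slot 1
788: h=8 -> slot 8
606: h=8, probe 8,9 -> slot 9
970: h=8, probe 8,9,12 -> slot 12
Table: [26, 547, _, _, _, _, 123, _, 788, 606, _, _, 970]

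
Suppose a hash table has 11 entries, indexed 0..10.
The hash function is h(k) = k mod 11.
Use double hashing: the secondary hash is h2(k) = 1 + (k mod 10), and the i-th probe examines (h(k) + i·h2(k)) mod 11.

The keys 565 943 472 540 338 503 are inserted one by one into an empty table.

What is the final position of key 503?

565: h=4 -> slot 4
943: h=8 -> slot 8
472: h=10 -> slot 10
540: h=1 -> slot 1
338: h=8, h2=9, probe 8,6 -> slot 6
503: h=8, h2=4, probe 8,1,5 -> slot 5
Table: [-, 540, -, -, 565, 503, 338, -, 943, -, 472]

5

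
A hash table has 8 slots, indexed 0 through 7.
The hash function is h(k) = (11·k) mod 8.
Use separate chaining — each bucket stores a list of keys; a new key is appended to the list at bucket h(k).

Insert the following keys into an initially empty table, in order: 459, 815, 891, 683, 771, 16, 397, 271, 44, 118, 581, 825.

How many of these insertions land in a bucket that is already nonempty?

Insert 459: h=1, bucket 1 empty -> new chain.
Insert 815: h=5, bucket 5 empty -> new chain.
Insert 891: h=1, bucket 1 nonempty -> append to chain.
Insert 683: h=1, bucket 1 nonempty -> append to chain.
Insert 771: h=1, bucket 1 nonempty -> append to chain.
Insert 16: h=0, bucket 0 empty -> new chain.
Insert 397: h=7, bucket 7 empty -> new chain.
Insert 271: h=5, bucket 5 nonempty -> append to chain.
Insert 44: h=4, bucket 4 empty -> new chain.
Insert 118: h=2, bucket 2 empty -> new chain.
Insert 581: h=7, bucket 7 nonempty -> append to chain.
Insert 825: h=3, bucket 3 empty -> new chain.
Final buckets:
0: 16
1: 459 -> 891 -> 683 -> 771
2: 118
3: 825
4: 44
5: 815 -> 271
6: —
7: 397 -> 581

5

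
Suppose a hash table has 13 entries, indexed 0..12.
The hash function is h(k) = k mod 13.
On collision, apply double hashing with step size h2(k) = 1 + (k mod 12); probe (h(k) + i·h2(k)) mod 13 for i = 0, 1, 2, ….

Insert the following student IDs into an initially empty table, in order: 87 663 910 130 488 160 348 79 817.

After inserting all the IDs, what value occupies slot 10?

87 hashes to 9; slot 9 is free → place at 9.
663 hashes to 0; slot 0 is free → place at 0.
910 hashes to 0, h2=11; 0 taken → place at 11.
130 hashes to 0, h2=11; 0,11,9 taken → place at 7.
488 hashes to 7, h2=9; 7 taken → place at 3.
160 hashes to 4; slot 4 is free → place at 4.
348 hashes to 10; slot 10 is free → place at 10.
79 hashes to 1; slot 1 is free → place at 1.
817 hashes to 11, h2=2; 11,0 taken → place at 2.
Table: [663, 79, 817, 488, 160, —, —, 130, —, 87, 348, 910, —]

348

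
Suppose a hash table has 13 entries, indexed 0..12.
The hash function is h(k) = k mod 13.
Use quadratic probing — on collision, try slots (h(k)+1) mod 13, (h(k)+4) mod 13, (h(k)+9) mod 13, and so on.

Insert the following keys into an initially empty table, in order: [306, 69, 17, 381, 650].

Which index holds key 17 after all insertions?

5

306 hashes to 7; slot 7 is free -> place at 7.
69 hashes to 4; slot 4 is free -> place at 4.
17 hashes to 4; 4 taken -> place at 5.
381 hashes to 4; 4,5 taken -> place at 8.
650 hashes to 0; slot 0 is free -> place at 0.
Table: [650, —, —, —, 69, 17, —, 306, 381, —, —, —, —]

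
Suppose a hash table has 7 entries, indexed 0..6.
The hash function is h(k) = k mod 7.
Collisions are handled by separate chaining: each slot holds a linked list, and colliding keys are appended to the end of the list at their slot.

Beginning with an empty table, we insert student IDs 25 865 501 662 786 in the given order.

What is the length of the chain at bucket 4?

4

25 → bucket 4
865 → bucket 4 (collision)
501 → bucket 4 (collision)
662 → bucket 4 (collision)
786 → bucket 2
Final buckets:
0: —
1: —
2: 786
3: —
4: 25 -> 865 -> 501 -> 662
5: —
6: —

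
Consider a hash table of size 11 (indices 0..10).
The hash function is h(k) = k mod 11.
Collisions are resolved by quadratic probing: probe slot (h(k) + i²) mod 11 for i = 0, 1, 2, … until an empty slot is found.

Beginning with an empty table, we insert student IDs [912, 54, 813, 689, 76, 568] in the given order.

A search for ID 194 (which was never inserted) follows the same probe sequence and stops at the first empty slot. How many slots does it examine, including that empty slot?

5

912: h=10 → slot 10
54: h=10, probe 10,0 → slot 0
813: h=10, probe 10,0,3 → slot 3
689: h=7 → slot 7
76: h=10, probe 10,0,3,8 → slot 8
568: h=7, probe 7,8,0,5 → slot 5
Table: [54, ∅, ∅, 813, ∅, 568, ∅, 689, 76, ∅, 912]
Lookup 194: h=7, probe 7,8,0,5,1 → slot 1 empty, not found.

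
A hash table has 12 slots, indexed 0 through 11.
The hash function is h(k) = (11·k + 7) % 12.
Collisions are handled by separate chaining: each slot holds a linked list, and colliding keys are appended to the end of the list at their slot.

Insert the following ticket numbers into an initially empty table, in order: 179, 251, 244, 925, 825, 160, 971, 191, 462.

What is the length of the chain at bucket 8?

Insert 179: h=8, bucket 8 empty -> new chain.
Insert 251: h=8, bucket 8 nonempty -> append to chain.
Insert 244: h=3, bucket 3 empty -> new chain.
Insert 925: h=6, bucket 6 empty -> new chain.
Insert 825: h=10, bucket 10 empty -> new chain.
Insert 160: h=3, bucket 3 nonempty -> append to chain.
Insert 971: h=8, bucket 8 nonempty -> append to chain.
Insert 191: h=8, bucket 8 nonempty -> append to chain.
Insert 462: h=1, bucket 1 empty -> new chain.
Final buckets:
0: _
1: 462
2: _
3: 244 -> 160
4: _
5: _
6: 925
7: _
8: 179 -> 251 -> 971 -> 191
9: _
10: 825
11: _

4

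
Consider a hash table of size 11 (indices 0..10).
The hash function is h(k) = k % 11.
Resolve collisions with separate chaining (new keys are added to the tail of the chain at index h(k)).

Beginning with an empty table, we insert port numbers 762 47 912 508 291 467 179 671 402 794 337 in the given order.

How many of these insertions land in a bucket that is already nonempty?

762 -> bucket 3
47 -> bucket 3 (collision)
912 -> bucket 10
508 -> bucket 2
291 -> bucket 5
467 -> bucket 5 (collision)
179 -> bucket 3 (collision)
671 -> bucket 0
402 -> bucket 6
794 -> bucket 2 (collision)
337 -> bucket 7
Final buckets:
0: 671
1: -
2: 508 -> 794
3: 762 -> 47 -> 179
4: -
5: 291 -> 467
6: 402
7: 337
8: -
9: -
10: 912

4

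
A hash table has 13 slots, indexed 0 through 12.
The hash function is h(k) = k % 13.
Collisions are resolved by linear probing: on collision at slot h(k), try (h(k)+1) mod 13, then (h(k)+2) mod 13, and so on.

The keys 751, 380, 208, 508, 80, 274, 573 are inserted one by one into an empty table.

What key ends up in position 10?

751

751: h=10 -> slot 10
380: h=3 -> slot 3
208: h=0 -> slot 0
508: h=1 -> slot 1
80: h=2 -> slot 2
274: h=1, probe 1,2,3,4 -> slot 4
573: h=1, probe 1,2,3,4,5 -> slot 5
Table: [208, 508, 80, 380, 274, 573, ∅, ∅, ∅, ∅, 751, ∅, ∅]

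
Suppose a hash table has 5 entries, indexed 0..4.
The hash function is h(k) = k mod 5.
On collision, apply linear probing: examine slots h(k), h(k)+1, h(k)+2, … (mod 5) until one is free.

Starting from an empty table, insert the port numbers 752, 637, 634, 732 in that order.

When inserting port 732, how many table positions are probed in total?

752 hashes to 2; slot 2 is free -> place at 2.
637 hashes to 2; 2 taken -> place at 3.
634 hashes to 4; slot 4 is free -> place at 4.
732 hashes to 2; 2,3,4 taken -> place at 0.
Table: [732, _, 752, 637, 634]

4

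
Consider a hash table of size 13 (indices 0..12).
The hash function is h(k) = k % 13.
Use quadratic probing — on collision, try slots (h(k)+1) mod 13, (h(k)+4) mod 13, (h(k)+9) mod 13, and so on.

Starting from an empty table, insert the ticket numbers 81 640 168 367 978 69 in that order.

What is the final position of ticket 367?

7

81 hashes to 3; slot 3 is free => place at 3.
640 hashes to 3; 3 taken => place at 4.
168 hashes to 12; slot 12 is free => place at 12.
367 hashes to 3; 3,4 taken => place at 7.
978 hashes to 3; 3,4,7,12 taken => place at 6.
69 hashes to 4; 4 taken => place at 5.
Table: [_, _, _, 81, 640, 69, 978, 367, _, _, _, _, 168]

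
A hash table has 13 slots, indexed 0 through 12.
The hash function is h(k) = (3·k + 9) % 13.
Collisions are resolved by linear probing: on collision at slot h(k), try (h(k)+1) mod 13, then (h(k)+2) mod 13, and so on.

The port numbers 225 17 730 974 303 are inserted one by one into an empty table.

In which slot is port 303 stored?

225: h=8 → slot 8
17: h=8, probe 8,9 → slot 9
730: h=2 → slot 2
974: h=6 → slot 6
303: h=8, probe 8,9,10 → slot 10
Table: [_, _, 730, _, _, _, 974, _, 225, 17, 303, _, _]

10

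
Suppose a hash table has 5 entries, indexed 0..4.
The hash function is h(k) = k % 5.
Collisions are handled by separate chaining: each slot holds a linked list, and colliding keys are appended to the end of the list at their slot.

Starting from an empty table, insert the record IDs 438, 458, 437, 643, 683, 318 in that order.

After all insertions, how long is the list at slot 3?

5

Insert 438: h=3, bucket 3 empty -> new chain.
Insert 458: h=3, bucket 3 nonempty -> append to chain.
Insert 437: h=2, bucket 2 empty -> new chain.
Insert 643: h=3, bucket 3 nonempty -> append to chain.
Insert 683: h=3, bucket 3 nonempty -> append to chain.
Insert 318: h=3, bucket 3 nonempty -> append to chain.
Final buckets:
0: —
1: —
2: 437
3: 438 -> 458 -> 643 -> 683 -> 318
4: —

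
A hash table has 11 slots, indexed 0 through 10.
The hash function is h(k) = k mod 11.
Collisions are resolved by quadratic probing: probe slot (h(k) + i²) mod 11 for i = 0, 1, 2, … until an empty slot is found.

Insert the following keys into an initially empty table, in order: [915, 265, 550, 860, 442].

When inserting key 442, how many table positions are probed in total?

3

915: h=2 → slot 2
265: h=1 → slot 1
550: h=0 → slot 0
860: h=2, probe 2,3 → slot 3
442: h=2, probe 2,3,6 → slot 6
Table: [550, 265, 915, 860, _, _, 442, _, _, _, _]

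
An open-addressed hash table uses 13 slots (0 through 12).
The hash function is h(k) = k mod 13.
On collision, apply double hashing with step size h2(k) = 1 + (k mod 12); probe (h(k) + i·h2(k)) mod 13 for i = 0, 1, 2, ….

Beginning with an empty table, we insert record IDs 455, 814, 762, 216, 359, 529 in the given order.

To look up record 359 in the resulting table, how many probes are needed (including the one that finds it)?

455 hashes to 0; slot 0 is free → place at 0.
814 hashes to 8; slot 8 is free → place at 8.
762 hashes to 8, h2=7; 8 taken → place at 2.
216 hashes to 8, h2=1; 8 taken → place at 9.
359 hashes to 8, h2=12; 8 taken → place at 7.
529 hashes to 9, h2=2; 9 taken → place at 11.
Table: [455, —, 762, —, —, —, —, 359, 814, 216, —, 529, —]
Lookup 359: h=8, h2=12, probe 8,7 → found at 7.

2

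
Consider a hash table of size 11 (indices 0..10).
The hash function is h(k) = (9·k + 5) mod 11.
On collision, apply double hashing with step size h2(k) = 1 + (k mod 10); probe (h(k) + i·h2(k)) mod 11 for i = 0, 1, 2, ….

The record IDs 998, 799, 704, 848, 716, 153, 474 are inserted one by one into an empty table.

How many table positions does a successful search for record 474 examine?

2

998 hashes to 0; slot 0 is free => place at 0.
799 hashes to 2; slot 2 is free => place at 2.
704 hashes to 5; slot 5 is free => place at 5.
848 hashes to 3; slot 3 is free => place at 3.
716 hashes to 3, h2=7; 3 taken => place at 10.
153 hashes to 7; slot 7 is free => place at 7.
474 hashes to 3, h2=5; 3 taken => place at 8.
Table: [998, -, 799, 848, -, 704, -, 153, 474, -, 716]
Lookup 474: h=3, h2=5, probe 3,8 → found at 8.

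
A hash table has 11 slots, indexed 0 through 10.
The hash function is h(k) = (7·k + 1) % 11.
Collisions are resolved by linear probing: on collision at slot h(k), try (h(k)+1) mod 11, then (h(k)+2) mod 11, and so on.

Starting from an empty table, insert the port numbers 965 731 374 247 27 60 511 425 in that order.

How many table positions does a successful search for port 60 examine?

4

Insert 965: h=2, slot 2 empty → index 2.
Insert 731: h=3, slot 3 empty → index 3.
Insert 374: h=1, slot 1 empty → index 1.
Insert 247: h=3, slot 3 occupied → index 4.
Insert 27: h=3, slots 3,4 occupied → index 5.
Insert 60: h=3, slots 3,4,5 occupied → index 6.
Insert 511: h=3, slots 3,4,5,6 occupied → index 7.
Insert 425: h=6, slots 6,7 occupied → index 8.
Table: [_, 374, 965, 731, 247, 27, 60, 511, 425, _, _]
Lookup 60: h=3, probe 3,4,5,6 → found at 6.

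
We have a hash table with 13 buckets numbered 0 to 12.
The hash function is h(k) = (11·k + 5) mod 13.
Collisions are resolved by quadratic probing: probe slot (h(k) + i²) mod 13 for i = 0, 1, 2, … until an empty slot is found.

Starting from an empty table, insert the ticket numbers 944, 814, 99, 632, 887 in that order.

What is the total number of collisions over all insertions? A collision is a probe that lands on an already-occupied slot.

6

944: h=2 → slot 2
814: h=2, probe 2,3 → slot 3
99: h=2, probe 2,3,6 → slot 6
632: h=2, probe 2,3,6,11 → slot 11
887: h=12 → slot 12
Table: [., ., 944, 814, ., ., 99, ., ., ., ., 632, 887]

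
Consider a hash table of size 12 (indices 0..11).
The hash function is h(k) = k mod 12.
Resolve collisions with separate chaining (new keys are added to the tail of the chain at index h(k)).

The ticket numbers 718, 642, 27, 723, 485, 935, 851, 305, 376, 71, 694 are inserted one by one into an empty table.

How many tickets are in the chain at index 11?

3

718 → bucket 10
642 → bucket 6
27 → bucket 3
723 → bucket 3 (collision)
485 → bucket 5
935 → bucket 11
851 → bucket 11 (collision)
305 → bucket 5 (collision)
376 → bucket 4
71 → bucket 11 (collision)
694 → bucket 10 (collision)
Final buckets:
0: .
1: .
2: .
3: 27 -> 723
4: 376
5: 485 -> 305
6: 642
7: .
8: .
9: .
10: 718 -> 694
11: 935 -> 851 -> 71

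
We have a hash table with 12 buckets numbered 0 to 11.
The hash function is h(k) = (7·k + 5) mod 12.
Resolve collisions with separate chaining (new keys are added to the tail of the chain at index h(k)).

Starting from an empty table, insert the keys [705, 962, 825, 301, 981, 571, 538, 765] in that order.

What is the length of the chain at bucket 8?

705 -> bucket 8
962 -> bucket 7
825 -> bucket 8 (collision)
301 -> bucket 0
981 -> bucket 8 (collision)
571 -> bucket 6
538 -> bucket 3
765 -> bucket 8 (collision)
Final buckets:
0: 301
1: -
2: -
3: 538
4: -
5: -
6: 571
7: 962
8: 705 -> 825 -> 981 -> 765
9: -
10: -
11: -

4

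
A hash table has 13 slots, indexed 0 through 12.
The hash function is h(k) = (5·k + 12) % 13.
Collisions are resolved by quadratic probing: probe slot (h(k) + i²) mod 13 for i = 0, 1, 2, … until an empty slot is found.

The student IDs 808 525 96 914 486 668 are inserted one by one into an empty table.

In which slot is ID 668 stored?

7

Insert 808: h=9, slot 9 empty -> index 9.
Insert 525: h=11, slot 11 empty -> index 11.
Insert 96: h=11, slot 11 occupied -> index 12.
Insert 914: h=6, slot 6 empty -> index 6.
Insert 486: h=11, slots 11,12 occupied -> index 2.
Insert 668: h=11, slots 11,12,2 occupied -> index 7.
Table: [-, -, 486, -, -, -, 914, 668, -, 808, -, 525, 96]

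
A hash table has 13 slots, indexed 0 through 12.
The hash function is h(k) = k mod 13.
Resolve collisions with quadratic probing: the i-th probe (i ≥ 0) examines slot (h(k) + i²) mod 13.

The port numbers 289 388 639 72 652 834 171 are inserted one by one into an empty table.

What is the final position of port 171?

289 hashes to 3; slot 3 is free → place at 3.
388 hashes to 11; slot 11 is free → place at 11.
639 hashes to 2; slot 2 is free → place at 2.
72 hashes to 7; slot 7 is free → place at 7.
652 hashes to 2; 2,3 taken → place at 6.
834 hashes to 2; 2,3,6,11 taken → place at 5.
171 hashes to 2; 2,3,6,11,5 taken → place at 1.
Table: [∅, 171, 639, 289, ∅, 834, 652, 72, ∅, ∅, ∅, 388, ∅]

1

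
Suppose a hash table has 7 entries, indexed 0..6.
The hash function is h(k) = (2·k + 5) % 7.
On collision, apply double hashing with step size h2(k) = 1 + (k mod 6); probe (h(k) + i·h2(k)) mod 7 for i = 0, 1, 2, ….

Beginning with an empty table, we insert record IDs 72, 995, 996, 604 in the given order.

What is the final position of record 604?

Insert 72: h=2, slot 2 empty → index 2.
Insert 995: h=0, slot 0 empty → index 0.
Insert 996: h=2, h2=1, slot 2 occupied → index 3.
Insert 604: h=2, h2=5, slots 2,0 occupied → index 5.
Table: [995, _, 72, 996, _, 604, _]

5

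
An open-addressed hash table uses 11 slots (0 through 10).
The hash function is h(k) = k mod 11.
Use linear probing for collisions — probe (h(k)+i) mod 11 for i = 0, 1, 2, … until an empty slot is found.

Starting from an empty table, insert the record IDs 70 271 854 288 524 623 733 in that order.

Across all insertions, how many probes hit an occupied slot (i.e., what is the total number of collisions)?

70: h=4 => slot 4
271: h=7 => slot 7
854: h=7, probe 7,8 => slot 8
288: h=2 => slot 2
524: h=7, probe 7,8,9 => slot 9
623: h=7, probe 7,8,9,10 => slot 10
733: h=7, probe 7,8,9,10,0 => slot 0
Table: [733, _, 288, _, 70, _, _, 271, 854, 524, 623]

10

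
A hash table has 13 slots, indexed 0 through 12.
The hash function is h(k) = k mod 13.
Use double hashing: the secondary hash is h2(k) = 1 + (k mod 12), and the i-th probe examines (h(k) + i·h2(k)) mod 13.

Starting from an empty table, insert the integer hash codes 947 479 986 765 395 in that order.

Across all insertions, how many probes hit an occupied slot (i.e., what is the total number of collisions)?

3

Insert 947: h=11, slot 11 empty -> index 11.
Insert 479: h=11, h2=12, slot 11 occupied -> index 10.
Insert 986: h=11, h2=3, slot 11 occupied -> index 1.
Insert 765: h=11, h2=10, slot 11 occupied -> index 8.
Insert 395: h=5, slot 5 empty -> index 5.
Table: [_, 986, _, _, _, 395, _, _, 765, _, 479, 947, _]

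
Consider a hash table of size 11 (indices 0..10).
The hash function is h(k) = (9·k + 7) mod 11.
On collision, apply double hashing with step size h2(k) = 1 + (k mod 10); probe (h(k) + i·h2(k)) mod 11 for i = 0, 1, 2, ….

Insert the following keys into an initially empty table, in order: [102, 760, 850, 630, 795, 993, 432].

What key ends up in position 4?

432

Insert 102: h=1, slot 1 empty → index 1.
Insert 760: h=5, slot 5 empty → index 5.
Insert 850: h=1, h2=1, slot 1 occupied → index 2.
Insert 630: h=1, h2=1, slots 1,2 occupied → index 3.
Insert 795: h=1, h2=6, slot 1 occupied → index 7.
Insert 993: h=1, h2=4, slots 1,5 occupied → index 9.
Insert 432: h=1, h2=3, slot 1 occupied → index 4.
Table: [_, 102, 850, 630, 432, 760, _, 795, _, 993, _]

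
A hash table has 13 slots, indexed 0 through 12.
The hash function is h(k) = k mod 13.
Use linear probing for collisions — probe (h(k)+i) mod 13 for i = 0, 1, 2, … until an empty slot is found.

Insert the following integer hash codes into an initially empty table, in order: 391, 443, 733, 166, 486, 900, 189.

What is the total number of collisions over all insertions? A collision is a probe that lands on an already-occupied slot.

2

391 hashes to 1; slot 1 is free => place at 1.
443 hashes to 1; 1 taken => place at 2.
733 hashes to 5; slot 5 is free => place at 5.
166 hashes to 10; slot 10 is free => place at 10.
486 hashes to 5; 5 taken => place at 6.
900 hashes to 3; slot 3 is free => place at 3.
189 hashes to 7; slot 7 is free => place at 7.
Table: [—, 391, 443, 900, —, 733, 486, 189, —, —, 166, —, —]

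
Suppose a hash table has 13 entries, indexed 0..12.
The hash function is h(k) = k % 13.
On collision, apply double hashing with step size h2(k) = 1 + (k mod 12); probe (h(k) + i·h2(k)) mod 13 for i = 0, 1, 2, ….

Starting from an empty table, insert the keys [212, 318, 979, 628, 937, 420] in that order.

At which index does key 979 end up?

12

212: h=4 -> slot 4
318: h=6 -> slot 6
979: h=4, h2=8, probe 4,12 -> slot 12
628: h=4, h2=5, probe 4,9 -> slot 9
937: h=1 -> slot 1
420: h=4, h2=1, probe 4,5 -> slot 5
Table: [., 937, ., ., 212, 420, 318, ., ., 628, ., ., 979]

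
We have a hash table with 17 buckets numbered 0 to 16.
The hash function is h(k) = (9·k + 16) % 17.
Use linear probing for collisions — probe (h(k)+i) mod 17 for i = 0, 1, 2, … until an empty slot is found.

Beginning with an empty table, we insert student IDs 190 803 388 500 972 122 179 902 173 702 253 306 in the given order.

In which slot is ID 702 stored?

190: h=9 -> slot 9
803: h=1 -> slot 1
388: h=6 -> slot 6
500: h=11 -> slot 11
972: h=9, probe 9,10 -> slot 10
122: h=9, probe 9,10,11,12 -> slot 12
179: h=12, probe 12,13 -> slot 13
902: h=8 -> slot 8
173: h=9, probe 9,10,11,12,13,14 -> slot 14
702: h=10, probe 10,11,12,13,14,15 -> slot 15
253: h=15, probe 15,16 -> slot 16
306: h=16, probe 16,0 -> slot 0
Table: [306, 803, _, _, _, _, 388, _, 902, 190, 972, 500, 122, 179, 173, 702, 253]

15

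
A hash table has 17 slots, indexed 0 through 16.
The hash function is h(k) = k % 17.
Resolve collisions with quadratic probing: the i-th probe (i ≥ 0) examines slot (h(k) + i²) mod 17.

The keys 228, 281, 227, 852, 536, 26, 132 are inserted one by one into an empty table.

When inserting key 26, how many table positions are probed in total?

228: h=7 => slot 7
281: h=9 => slot 9
227: h=6 => slot 6
852: h=2 => slot 2
536: h=9, probe 9,10 => slot 10
26: h=9, probe 9,10,13 => slot 13
132: h=13, probe 13,14 => slot 14
Table: [., ., 852, ., ., ., 227, 228, ., 281, 536, ., ., 26, 132, ., .]

3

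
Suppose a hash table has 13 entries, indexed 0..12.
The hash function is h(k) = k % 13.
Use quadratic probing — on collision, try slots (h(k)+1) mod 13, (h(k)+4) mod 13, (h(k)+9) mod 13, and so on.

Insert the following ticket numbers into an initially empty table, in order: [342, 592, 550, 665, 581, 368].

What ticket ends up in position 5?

342: h=4 → slot 4
592: h=7 → slot 7
550: h=4, probe 4,5 → slot 5
665: h=2 → slot 2
581: h=9 → slot 9
368: h=4, probe 4,5,8 → slot 8
Table: [—, —, 665, —, 342, 550, —, 592, 368, 581, —, —, —]

550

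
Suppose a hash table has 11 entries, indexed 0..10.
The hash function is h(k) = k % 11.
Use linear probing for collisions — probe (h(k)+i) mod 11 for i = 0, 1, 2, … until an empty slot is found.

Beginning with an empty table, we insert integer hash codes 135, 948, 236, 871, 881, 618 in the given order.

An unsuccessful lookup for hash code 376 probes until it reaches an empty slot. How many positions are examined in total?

6

135: h=3 → slot 3
948: h=2 → slot 2
236: h=5 → slot 5
871: h=2, probe 2,3,4 → slot 4
881: h=1 → slot 1
618: h=2, probe 2,3,4,5,6 → slot 6
Table: [∅, 881, 948, 135, 871, 236, 618, ∅, ∅, ∅, ∅]
Lookup 376: h=2, probe 2,3,4,5,6,7 → slot 7 empty, not found.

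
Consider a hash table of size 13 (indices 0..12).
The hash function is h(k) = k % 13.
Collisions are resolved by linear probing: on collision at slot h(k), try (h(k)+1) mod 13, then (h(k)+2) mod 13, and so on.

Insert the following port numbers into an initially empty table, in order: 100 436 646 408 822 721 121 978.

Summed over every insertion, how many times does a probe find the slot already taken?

Insert 100: h=9, slot 9 empty => index 9.
Insert 436: h=7, slot 7 empty => index 7.
Insert 646: h=9, slot 9 occupied => index 10.
Insert 408: h=5, slot 5 empty => index 5.
Insert 822: h=3, slot 3 empty => index 3.
Insert 721: h=6, slot 6 empty => index 6.
Insert 121: h=4, slot 4 empty => index 4.
Insert 978: h=3, slots 3,4,5,6,7 occupied => index 8.
Table: [-, -, -, 822, 121, 408, 721, 436, 978, 100, 646, -, -]

6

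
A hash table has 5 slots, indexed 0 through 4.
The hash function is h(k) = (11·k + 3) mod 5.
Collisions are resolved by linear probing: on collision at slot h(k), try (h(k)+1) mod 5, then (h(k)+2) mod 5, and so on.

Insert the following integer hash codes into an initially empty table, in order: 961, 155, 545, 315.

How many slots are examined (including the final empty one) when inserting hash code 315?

4

961 hashes to 4; slot 4 is free => place at 4.
155 hashes to 3; slot 3 is free => place at 3.
545 hashes to 3; 3,4 taken => place at 0.
315 hashes to 3; 3,4,0 taken => place at 1.
Table: [545, 315, ∅, 155, 961]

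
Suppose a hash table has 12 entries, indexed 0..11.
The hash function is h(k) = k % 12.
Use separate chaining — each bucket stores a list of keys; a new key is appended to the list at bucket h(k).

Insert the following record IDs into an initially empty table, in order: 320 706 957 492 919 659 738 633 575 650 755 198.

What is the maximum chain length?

320 -> bucket 8
706 -> bucket 10
957 -> bucket 9
492 -> bucket 0
919 -> bucket 7
659 -> bucket 11
738 -> bucket 6
633 -> bucket 9 (collision)
575 -> bucket 11 (collision)
650 -> bucket 2
755 -> bucket 11 (collision)
198 -> bucket 6 (collision)
Final buckets:
0: 492
1: ∅
2: 650
3: ∅
4: ∅
5: ∅
6: 738 -> 198
7: 919
8: 320
9: 957 -> 633
10: 706
11: 659 -> 575 -> 755

3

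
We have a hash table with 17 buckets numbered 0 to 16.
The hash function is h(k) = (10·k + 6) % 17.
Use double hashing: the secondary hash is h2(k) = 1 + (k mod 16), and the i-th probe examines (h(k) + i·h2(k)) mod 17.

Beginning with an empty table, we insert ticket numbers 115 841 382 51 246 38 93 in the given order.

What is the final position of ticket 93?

115: h=0 => slot 0
841: h=1 => slot 1
382: h=1, h2=15, probe 1,16 => slot 16
51: h=6 => slot 6
246: h=1, h2=7, probe 1,8 => slot 8
38: h=12 => slot 12
93: h=1, h2=14, probe 1,15 => slot 15
Table: [115, 841, ., ., ., ., 51, ., 246, ., ., ., 38, ., ., 93, 382]

15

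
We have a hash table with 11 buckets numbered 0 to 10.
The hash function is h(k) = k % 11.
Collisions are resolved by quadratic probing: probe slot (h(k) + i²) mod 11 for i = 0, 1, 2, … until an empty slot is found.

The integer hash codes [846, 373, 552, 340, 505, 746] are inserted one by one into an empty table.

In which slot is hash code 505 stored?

8

Insert 846: h=10, slot 10 empty => index 10.
Insert 373: h=10, slot 10 occupied => index 0.
Insert 552: h=2, slot 2 empty => index 2.
Insert 340: h=10, slots 10,0 occupied => index 3.
Insert 505: h=10, slots 10,0,3 occupied => index 8.
Insert 746: h=9, slot 9 empty => index 9.
Table: [373, _, 552, 340, _, _, _, _, 505, 746, 846]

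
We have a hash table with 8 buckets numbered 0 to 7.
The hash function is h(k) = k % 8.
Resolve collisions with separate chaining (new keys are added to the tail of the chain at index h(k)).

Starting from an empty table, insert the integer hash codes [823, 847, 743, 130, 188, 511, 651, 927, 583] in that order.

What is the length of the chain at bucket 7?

Insert 823: h=7, bucket 7 empty → new chain.
Insert 847: h=7, bucket 7 nonempty → append to chain.
Insert 743: h=7, bucket 7 nonempty → append to chain.
Insert 130: h=2, bucket 2 empty → new chain.
Insert 188: h=4, bucket 4 empty → new chain.
Insert 511: h=7, bucket 7 nonempty → append to chain.
Insert 651: h=3, bucket 3 empty → new chain.
Insert 927: h=7, bucket 7 nonempty → append to chain.
Insert 583: h=7, bucket 7 nonempty → append to chain.
Final buckets:
0: .
1: .
2: 130
3: 651
4: 188
5: .
6: .
7: 823 -> 847 -> 743 -> 511 -> 927 -> 583

6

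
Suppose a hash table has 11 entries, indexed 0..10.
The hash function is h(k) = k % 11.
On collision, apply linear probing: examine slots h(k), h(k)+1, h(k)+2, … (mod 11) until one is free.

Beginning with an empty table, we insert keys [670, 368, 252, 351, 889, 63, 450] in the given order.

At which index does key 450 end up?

Insert 670: h=10, slot 10 empty => index 10.
Insert 368: h=5, slot 5 empty => index 5.
Insert 252: h=10, slot 10 occupied => index 0.
Insert 351: h=10, slots 10,0 occupied => index 1.
Insert 889: h=9, slot 9 empty => index 9.
Insert 63: h=8, slot 8 empty => index 8.
Insert 450: h=10, slots 10,0,1 occupied => index 2.
Table: [252, 351, 450, ., ., 368, ., ., 63, 889, 670]

2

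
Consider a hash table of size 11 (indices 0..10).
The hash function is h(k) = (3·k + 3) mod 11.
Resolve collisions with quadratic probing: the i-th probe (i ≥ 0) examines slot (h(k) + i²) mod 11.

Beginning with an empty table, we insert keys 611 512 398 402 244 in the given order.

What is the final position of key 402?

611: h=10 -> slot 10
512: h=10, probe 10,0 -> slot 0
398: h=9 -> slot 9
402: h=10, probe 10,0,3 -> slot 3
244: h=9, probe 9,10,2 -> slot 2
Table: [512, —, 244, 402, —, —, —, —, —, 398, 611]

3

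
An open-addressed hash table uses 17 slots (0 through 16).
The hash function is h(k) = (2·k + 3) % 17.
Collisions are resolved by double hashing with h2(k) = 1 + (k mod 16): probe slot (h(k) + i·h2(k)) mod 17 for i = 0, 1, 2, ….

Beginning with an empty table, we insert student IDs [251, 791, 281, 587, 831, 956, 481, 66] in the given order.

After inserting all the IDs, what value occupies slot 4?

251 hashes to 12; slot 12 is free → place at 12.
791 hashes to 4; slot 4 is free → place at 4.
281 hashes to 4, h2=10; 4 taken → place at 14.
587 hashes to 4, h2=12; 4 taken → place at 16.
831 hashes to 16, h2=16; 16 taken → place at 15.
956 hashes to 11; slot 11 is free → place at 11.
481 hashes to 13; slot 13 is free → place at 13.
66 hashes to 16, h2=3; 16 taken → place at 2.
Table: [∅, ∅, 66, ∅, 791, ∅, ∅, ∅, ∅, ∅, ∅, 956, 251, 481, 281, 831, 587]

791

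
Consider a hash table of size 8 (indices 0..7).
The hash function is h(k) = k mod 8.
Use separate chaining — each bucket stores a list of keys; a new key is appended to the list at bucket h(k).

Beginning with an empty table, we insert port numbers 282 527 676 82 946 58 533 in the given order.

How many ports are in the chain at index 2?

4

282 -> bucket 2
527 -> bucket 7
676 -> bucket 4
82 -> bucket 2 (collision)
946 -> bucket 2 (collision)
58 -> bucket 2 (collision)
533 -> bucket 5
Final buckets:
0: —
1: —
2: 282 -> 82 -> 946 -> 58
3: —
4: 676
5: 533
6: —
7: 527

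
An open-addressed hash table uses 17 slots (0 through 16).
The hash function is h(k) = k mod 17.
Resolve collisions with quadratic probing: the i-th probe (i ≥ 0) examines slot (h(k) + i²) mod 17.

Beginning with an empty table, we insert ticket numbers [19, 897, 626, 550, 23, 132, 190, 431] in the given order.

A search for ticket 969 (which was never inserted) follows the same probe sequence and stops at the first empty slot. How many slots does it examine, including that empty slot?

2

Insert 19: h=2, slot 2 empty -> index 2.
Insert 897: h=13, slot 13 empty -> index 13.
Insert 626: h=14, slot 14 empty -> index 14.
Insert 550: h=6, slot 6 empty -> index 6.
Insert 23: h=6, slot 6 occupied -> index 7.
Insert 132: h=13, slots 13,14 occupied -> index 0.
Insert 190: h=3, slot 3 empty -> index 3.
Insert 431: h=6, slots 6,7 occupied -> index 10.
Table: [132, ., 19, 190, ., ., 550, 23, ., ., 431, ., ., 897, 626, ., .]
Lookup 969: h=0, probe 0,1 → slot 1 empty, not found.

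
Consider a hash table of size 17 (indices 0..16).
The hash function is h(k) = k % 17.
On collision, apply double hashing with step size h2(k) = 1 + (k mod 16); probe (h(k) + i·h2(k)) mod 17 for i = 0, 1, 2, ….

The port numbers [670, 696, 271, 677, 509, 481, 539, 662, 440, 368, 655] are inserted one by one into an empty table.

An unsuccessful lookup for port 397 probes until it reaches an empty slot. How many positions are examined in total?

Insert 670: h=7, slot 7 empty => index 7.
Insert 696: h=16, slot 16 empty => index 16.
Insert 271: h=16, h2=16, slot 16 occupied => index 15.
Insert 677: h=14, slot 14 empty => index 14.
Insert 509: h=16, h2=14, slot 16 occupied => index 13.
Insert 481: h=5, slot 5 empty => index 5.
Insert 539: h=12, slot 12 empty => index 12.
Insert 662: h=16, h2=7, slot 16 occupied => index 6.
Insert 440: h=15, h2=9, slots 15,7,16 occupied => index 8.
Insert 368: h=11, slot 11 empty => index 11.
Insert 655: h=9, slot 9 empty => index 9.
Table: [_, _, _, _, _, 481, 662, 670, 440, 655, _, 368, 539, 509, 677, 271, 696]
Lookup 397: h=6, h2=14, probe 6,3 → slot 3 empty, not found.

2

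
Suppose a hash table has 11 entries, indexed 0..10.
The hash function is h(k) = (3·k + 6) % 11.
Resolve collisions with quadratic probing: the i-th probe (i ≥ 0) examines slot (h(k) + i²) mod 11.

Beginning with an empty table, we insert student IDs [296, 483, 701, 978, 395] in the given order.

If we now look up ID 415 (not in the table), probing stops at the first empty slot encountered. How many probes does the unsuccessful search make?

296: h=3 => slot 3
483: h=3, probe 3,4 => slot 4
701: h=8 => slot 8
978: h=3, probe 3,4,7 => slot 7
395: h=3, probe 3,4,7,1 => slot 1
Table: [∅, 395, ∅, 296, 483, ∅, ∅, 978, 701, ∅, ∅]
Lookup 415: h=8, probe 8,9 → slot 9 empty, not found.

2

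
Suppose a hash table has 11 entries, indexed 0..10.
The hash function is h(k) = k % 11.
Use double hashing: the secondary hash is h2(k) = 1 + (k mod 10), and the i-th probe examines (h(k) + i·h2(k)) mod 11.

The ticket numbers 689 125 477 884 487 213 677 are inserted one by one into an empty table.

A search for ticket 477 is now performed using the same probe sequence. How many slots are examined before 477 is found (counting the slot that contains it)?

2

689: h=7 => slot 7
125: h=4 => slot 4
477: h=4, h2=8, probe 4,1 => slot 1
884: h=4, h2=5, probe 4,9 => slot 9
487: h=3 => slot 3
213: h=4, h2=4, probe 4,8 => slot 8
677: h=6 => slot 6
Table: [—, 477, —, 487, 125, —, 677, 689, 213, 884, —]
Lookup 477: h=4, h2=8, probe 4,1 → found at 1.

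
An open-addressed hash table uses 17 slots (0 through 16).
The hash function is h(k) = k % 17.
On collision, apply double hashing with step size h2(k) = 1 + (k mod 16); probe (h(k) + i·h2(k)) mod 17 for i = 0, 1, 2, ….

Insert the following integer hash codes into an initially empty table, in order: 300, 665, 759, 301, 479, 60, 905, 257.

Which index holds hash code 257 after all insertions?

6

Insert 300: h=11, slot 11 empty => index 11.
Insert 665: h=2, slot 2 empty => index 2.
Insert 759: h=11, h2=8, slots 11,2 occupied => index 10.
Insert 301: h=12, slot 12 empty => index 12.
Insert 479: h=3, slot 3 empty => index 3.
Insert 60: h=9, slot 9 empty => index 9.
Insert 905: h=4, slot 4 empty => index 4.
Insert 257: h=2, h2=2, slots 2,4 occupied => index 6.
Table: [., ., 665, 479, 905, ., 257, ., ., 60, 759, 300, 301, ., ., ., .]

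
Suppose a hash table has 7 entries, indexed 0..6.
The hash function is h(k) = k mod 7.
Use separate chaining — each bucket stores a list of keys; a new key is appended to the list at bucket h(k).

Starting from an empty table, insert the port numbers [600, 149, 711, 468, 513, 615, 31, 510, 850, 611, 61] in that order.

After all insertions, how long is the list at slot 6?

3

600 → bucket 5
149 → bucket 2
711 → bucket 4
468 → bucket 6
513 → bucket 2 (collision)
615 → bucket 6 (collision)
31 → bucket 3
510 → bucket 6 (collision)
850 → bucket 3 (collision)
611 → bucket 2 (collision)
61 → bucket 5 (collision)
Final buckets:
0: _
1: _
2: 149 -> 513 -> 611
3: 31 -> 850
4: 711
5: 600 -> 61
6: 468 -> 615 -> 510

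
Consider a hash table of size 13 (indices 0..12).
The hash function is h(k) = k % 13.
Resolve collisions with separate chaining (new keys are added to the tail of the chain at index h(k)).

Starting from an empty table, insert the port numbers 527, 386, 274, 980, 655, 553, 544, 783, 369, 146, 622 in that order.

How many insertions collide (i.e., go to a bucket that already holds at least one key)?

Insert 527: h=7, bucket 7 empty → new chain.
Insert 386: h=9, bucket 9 empty → new chain.
Insert 274: h=1, bucket 1 empty → new chain.
Insert 980: h=5, bucket 5 empty → new chain.
Insert 655: h=5, bucket 5 nonempty → append to chain.
Insert 553: h=7, bucket 7 nonempty → append to chain.
Insert 544: h=11, bucket 11 empty → new chain.
Insert 783: h=3, bucket 3 empty → new chain.
Insert 369: h=5, bucket 5 nonempty → append to chain.
Insert 146: h=3, bucket 3 nonempty → append to chain.
Insert 622: h=11, bucket 11 nonempty → append to chain.
Final buckets:
0: .
1: 274
2: .
3: 783 -> 146
4: .
5: 980 -> 655 -> 369
6: .
7: 527 -> 553
8: .
9: 386
10: .
11: 544 -> 622
12: .

5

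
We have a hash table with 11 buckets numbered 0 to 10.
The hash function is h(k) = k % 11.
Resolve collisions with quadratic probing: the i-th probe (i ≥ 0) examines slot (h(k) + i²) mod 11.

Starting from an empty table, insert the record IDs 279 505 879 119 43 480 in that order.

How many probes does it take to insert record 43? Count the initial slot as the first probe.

279 hashes to 4; slot 4 is free => place at 4.
505 hashes to 10; slot 10 is free => place at 10.
879 hashes to 10; 10 taken => place at 0.
119 hashes to 9; slot 9 is free => place at 9.
43 hashes to 10; 10,0 taken => place at 3.
480 hashes to 7; slot 7 is free => place at 7.
Table: [879, _, _, 43, 279, _, _, 480, _, 119, 505]

3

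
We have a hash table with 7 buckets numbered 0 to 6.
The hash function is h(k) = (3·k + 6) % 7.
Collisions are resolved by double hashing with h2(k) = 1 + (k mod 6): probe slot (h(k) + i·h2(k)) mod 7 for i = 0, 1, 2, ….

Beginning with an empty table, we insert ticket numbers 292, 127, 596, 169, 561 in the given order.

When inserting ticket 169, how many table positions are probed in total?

292: h=0 -> slot 0
127: h=2 -> slot 2
596: h=2, h2=3, probe 2,5 -> slot 5
169: h=2, h2=2, probe 2,4 -> slot 4
561: h=2, h2=4, probe 2,6 -> slot 6
Table: [292, ., 127, ., 169, 596, 561]

2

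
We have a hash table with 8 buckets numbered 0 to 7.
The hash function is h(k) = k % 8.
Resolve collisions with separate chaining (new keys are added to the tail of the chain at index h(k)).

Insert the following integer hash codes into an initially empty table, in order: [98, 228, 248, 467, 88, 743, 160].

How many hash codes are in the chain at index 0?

3

98 → bucket 2
228 → bucket 4
248 → bucket 0
467 → bucket 3
88 → bucket 0 (collision)
743 → bucket 7
160 → bucket 0 (collision)
Final buckets:
0: 248 -> 88 -> 160
1: _
2: 98
3: 467
4: 228
5: _
6: _
7: 743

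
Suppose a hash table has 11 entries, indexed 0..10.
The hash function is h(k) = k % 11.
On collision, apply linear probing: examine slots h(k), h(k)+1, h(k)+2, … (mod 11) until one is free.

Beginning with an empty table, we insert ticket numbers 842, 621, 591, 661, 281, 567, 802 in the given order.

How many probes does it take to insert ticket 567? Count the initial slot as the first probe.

4

842 hashes to 6; slot 6 is free => place at 6.
621 hashes to 5; slot 5 is free => place at 5.
591 hashes to 8; slot 8 is free => place at 8.
661 hashes to 1; slot 1 is free => place at 1.
281 hashes to 6; 6 taken => place at 7.
567 hashes to 6; 6,7,8 taken => place at 9.
802 hashes to 10; slot 10 is free => place at 10.
Table: [_, 661, _, _, _, 621, 842, 281, 591, 567, 802]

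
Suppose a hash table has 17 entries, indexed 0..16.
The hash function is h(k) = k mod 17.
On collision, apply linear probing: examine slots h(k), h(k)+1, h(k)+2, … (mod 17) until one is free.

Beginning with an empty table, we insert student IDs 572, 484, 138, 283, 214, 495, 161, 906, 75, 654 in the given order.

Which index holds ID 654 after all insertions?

572 hashes to 11; slot 11 is free => place at 11.
484 hashes to 8; slot 8 is free => place at 8.
138 hashes to 2; slot 2 is free => place at 2.
283 hashes to 11; 11 taken => place at 12.
214 hashes to 10; slot 10 is free => place at 10.
495 hashes to 2; 2 taken => place at 3.
161 hashes to 8; 8 taken => place at 9.
906 hashes to 5; slot 5 is free => place at 5.
75 hashes to 7; slot 7 is free => place at 7.
654 hashes to 8; 8,9,10,11,12 taken => place at 13.
Table: [-, -, 138, 495, -, 906, -, 75, 484, 161, 214, 572, 283, 654, -, -, -]

13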